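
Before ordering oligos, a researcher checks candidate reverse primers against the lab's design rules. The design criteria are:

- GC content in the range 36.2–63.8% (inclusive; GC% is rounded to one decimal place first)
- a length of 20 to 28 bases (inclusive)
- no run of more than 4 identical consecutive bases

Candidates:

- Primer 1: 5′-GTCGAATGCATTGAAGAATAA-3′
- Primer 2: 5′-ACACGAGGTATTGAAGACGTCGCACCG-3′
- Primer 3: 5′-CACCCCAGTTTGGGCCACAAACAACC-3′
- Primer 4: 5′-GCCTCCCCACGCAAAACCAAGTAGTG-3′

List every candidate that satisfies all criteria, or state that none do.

Primer 2, Primer 3 and Primer 4.

Primer 1 (21 nt, A=9 T=5 G=5 C=2): GC 7/21 = 33.3%, outside 36.2–63.8% ✗; length 21 ✓; longest run = 2 ✓ — fails.
Primer 2 (27 nt, A=8 T=4 G=8 C=7): GC 15/27 = 55.6% ✓; length 27 ✓; longest run = 2 ✓ — passes.
Primer 3 (26 nt, A=8 T=3 G=4 C=11): GC 15/26 = 57.7% ✓; length 26 ✓; longest run = 4 ✓ — passes.
Primer 4 (26 nt, A=8 T=3 G=5 C=10): GC 15/26 = 57.7% ✓; length 26 ✓; longest run = 4 ✓ — passes.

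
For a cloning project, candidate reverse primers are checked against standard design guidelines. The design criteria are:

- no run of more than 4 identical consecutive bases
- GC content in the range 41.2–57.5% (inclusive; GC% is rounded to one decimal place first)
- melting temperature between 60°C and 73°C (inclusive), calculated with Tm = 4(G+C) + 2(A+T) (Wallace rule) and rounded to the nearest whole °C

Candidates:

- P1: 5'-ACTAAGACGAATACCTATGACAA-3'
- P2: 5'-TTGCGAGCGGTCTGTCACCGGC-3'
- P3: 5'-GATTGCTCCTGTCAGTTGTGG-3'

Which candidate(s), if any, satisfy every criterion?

P3 only.

P1 (23 nt, A=11 T=4 G=3 C=5): longest run = 2 ✓; GC 8/23 = 34.8%, outside 41.2–57.5% ✗; Tm = 2·15 + 4·8 = 62°C ✓ — fails.
P2 (22 nt, A=2 T=5 G=8 C=7): longest run = 2 ✓; GC 15/22 = 68.2%, outside 41.2–57.5% ✗; Tm = 2·7 + 4·15 = 74°C, outside 60–73°C ✗ — fails.
P3 (21 nt, A=2 T=8 G=7 C=4): longest run = 2 ✓; GC 11/21 = 52.4% ✓; Tm = 2·10 + 4·11 = 64°C ✓ — passes.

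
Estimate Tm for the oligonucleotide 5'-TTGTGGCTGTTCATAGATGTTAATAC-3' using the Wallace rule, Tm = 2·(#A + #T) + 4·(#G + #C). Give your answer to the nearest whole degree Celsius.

70°C

Base counts: A=6, T=11, G=6, C=3 (length 26).
Tm = 2·(6+11) + 4·(6+3) = 2·17 + 4·9 = 34 + 36 = 70°C.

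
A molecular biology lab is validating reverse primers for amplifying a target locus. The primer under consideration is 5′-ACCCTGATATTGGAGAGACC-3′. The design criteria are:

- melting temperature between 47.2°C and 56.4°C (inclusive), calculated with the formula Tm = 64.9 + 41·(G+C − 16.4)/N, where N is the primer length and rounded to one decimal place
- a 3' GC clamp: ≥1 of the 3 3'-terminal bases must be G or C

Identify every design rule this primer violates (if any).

Base counts: A=6, T=4, G=5, C=5 (length 20).
Tm: Tm = 64.9 + 41·(10 − 16.4)/20 = 51.8°C ✓
GC clamp: 3' end ACC has 2 G/C ✓

Meets all criteria.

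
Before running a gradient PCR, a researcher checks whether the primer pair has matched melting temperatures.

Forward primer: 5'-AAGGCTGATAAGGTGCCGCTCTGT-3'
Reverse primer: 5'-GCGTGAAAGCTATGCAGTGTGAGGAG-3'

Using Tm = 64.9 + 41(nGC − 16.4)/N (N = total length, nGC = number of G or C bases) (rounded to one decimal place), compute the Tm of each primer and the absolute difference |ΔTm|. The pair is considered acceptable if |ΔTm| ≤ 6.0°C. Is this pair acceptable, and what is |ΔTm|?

Forward: G+C = 13, N = 24 → Tm = 64.9 + 41·(13 − 16.4)/24 = 59.1°C.
Reverse: G+C = 14, N = 26 → Tm = 64.9 + 41·(14 − 16.4)/26 = 61.1°C.
|ΔTm| = |59.1 − 61.1| = 2.0°C, ≤ 6.0°C.

|ΔTm| = 2.0°C; the pair is acceptable.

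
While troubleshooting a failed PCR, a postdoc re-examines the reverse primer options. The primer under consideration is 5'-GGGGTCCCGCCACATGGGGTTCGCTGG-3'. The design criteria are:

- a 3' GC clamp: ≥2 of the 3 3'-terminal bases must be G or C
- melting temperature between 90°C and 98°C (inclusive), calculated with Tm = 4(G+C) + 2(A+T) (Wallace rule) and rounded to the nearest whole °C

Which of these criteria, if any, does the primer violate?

Base counts: A=2, T=5, G=12, C=8 (length 27).
GC clamp: 3' end TGG has 2 G/C ✓
Tm: Tm = 2·7 + 4·20 = 94°C ✓

Meets all criteria.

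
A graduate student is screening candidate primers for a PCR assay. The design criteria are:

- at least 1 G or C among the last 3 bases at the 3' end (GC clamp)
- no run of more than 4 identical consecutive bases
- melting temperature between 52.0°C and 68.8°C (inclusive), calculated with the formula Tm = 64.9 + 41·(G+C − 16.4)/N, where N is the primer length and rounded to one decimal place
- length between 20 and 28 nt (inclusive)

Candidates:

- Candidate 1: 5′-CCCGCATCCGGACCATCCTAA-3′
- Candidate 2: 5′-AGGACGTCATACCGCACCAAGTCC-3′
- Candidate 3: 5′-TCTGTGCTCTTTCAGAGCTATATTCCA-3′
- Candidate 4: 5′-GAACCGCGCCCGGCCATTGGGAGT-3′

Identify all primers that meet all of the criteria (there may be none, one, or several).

Candidate 2, Candidate 3 and Candidate 4.

Candidate 1 (21 nt, A=5 T=3 G=3 C=10): 3' end TAA has 0 G/C, need ≥1 ✗; longest run = 3 ✓; Tm = 64.9 + 41·(13 − 16.4)/21 = 58.3°C ✓; length 21 ✓ — fails.
Candidate 2 (24 nt, A=7 T=3 G=5 C=9): 3' end TCC has 2 G/C ✓; longest run = 2 ✓; Tm = 64.9 + 41·(14 − 16.4)/24 = 60.8°C ✓; length 24 ✓ — passes.
Candidate 3 (27 nt, A=5 T=11 G=4 C=7): 3' end CCA has 2 G/C ✓; longest run = 3 ✓; Tm = 64.9 + 41·(11 − 16.4)/27 = 56.7°C ✓; length 27 ✓ — passes.
Candidate 4 (24 nt, A=4 T=3 G=9 C=8): 3' end AGT has 1 G/C ✓; longest run = 3 ✓; Tm = 64.9 + 41·(17 − 16.4)/24 = 65.9°C ✓; length 24 ✓ — passes.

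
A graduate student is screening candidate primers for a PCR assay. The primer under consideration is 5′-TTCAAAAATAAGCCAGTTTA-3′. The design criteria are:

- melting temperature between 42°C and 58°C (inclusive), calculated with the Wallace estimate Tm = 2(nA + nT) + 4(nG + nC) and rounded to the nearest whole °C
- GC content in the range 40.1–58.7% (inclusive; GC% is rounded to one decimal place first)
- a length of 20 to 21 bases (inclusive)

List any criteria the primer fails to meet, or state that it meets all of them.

Fails: GC content.

Base counts: A=9, T=6, G=2, C=3 (length 20).
Tm: Tm = 2·15 + 4·5 = 50°C ✓
GC content: GC 5/20 = 25.0%, outside 40.1–58.7% ✗
length: length 20 ✓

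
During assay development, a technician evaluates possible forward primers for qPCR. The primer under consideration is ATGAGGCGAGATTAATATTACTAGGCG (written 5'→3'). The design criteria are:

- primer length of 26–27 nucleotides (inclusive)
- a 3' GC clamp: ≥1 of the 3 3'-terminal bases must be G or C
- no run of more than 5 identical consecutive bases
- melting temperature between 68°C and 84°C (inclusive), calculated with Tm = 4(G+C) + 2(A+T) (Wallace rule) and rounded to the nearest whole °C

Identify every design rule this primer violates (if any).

Meets all criteria.

Base counts: A=9, T=7, G=8, C=3 (length 27).
length: length 27 ✓
GC clamp: 3' end GCG has 3 G/C ✓
homopolymer run: longest run = 2 ✓
Tm: Tm = 2·16 + 4·11 = 76°C ✓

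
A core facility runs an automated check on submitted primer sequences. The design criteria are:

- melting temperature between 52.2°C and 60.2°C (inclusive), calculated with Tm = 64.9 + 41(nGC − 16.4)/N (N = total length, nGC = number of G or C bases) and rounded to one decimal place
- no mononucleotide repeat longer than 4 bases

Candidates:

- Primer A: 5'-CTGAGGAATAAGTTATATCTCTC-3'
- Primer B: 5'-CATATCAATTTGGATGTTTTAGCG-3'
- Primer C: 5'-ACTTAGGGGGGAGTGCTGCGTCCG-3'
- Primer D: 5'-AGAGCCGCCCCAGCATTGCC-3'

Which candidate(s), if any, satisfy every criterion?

Primer D only.

Primer A (23 nt, A=7 T=8 G=4 C=4): Tm = 64.9 + 41·(8 − 16.4)/23 = 49.9°C, outside 52.2–60.2°C ✗; longest run = 2 ✓ — fails.
Primer B (24 nt, A=6 T=10 G=5 C=3): Tm = 64.9 + 41·(8 − 16.4)/24 = 50.6°C, outside 52.2–60.2°C ✗; longest run = 4 ✓ — fails.
Primer C (24 nt, A=3 T=5 G=11 C=5): Tm = 64.9 + 41·(16 − 16.4)/24 = 64.2°C, outside 52.2–60.2°C ✗; longest run = 6, exceeds 4 ✗ — fails.
Primer D (20 nt, A=4 T=2 G=5 C=9): Tm = 64.9 + 41·(14 − 16.4)/20 = 60.0°C ✓; longest run = 4 ✓ — passes.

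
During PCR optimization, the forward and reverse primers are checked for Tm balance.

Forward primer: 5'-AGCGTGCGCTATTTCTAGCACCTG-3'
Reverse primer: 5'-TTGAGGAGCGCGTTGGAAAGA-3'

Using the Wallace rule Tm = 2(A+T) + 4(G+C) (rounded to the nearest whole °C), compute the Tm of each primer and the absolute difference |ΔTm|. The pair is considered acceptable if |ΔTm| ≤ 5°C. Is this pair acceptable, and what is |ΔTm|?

|ΔTm| = 10°C; the pair is not acceptable.

Forward: A=4 T=7 G=6 C=7 → Tm = 2·11 + 4·13 = 74°C.
Reverse: A=6 T=4 G=9 C=2 → Tm = 2·10 + 4·11 = 64°C.
|ΔTm| = |74 − 64| = 10°C, > 5°C.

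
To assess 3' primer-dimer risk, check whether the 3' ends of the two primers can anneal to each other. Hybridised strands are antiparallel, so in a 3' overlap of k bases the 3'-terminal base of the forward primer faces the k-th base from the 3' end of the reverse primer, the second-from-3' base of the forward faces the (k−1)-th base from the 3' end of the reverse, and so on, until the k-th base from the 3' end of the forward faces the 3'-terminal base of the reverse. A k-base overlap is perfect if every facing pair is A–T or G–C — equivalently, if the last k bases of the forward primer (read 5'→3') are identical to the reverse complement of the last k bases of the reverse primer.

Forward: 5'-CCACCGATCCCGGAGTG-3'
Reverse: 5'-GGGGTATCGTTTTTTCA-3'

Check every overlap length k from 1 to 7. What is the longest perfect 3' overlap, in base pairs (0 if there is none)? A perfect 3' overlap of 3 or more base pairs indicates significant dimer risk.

Last 7 bases (5'→3') — forward …CGGAGTG, reverse …TTTTTCA.
Reverse complement of the reverse primer's last 7 bases: TGAAAAA; its first k bases are the reverse complement of the reverse primer's last k bases, so a perfect k-base overlap needs the forward primer's last k bases to equal them.
Comparing (forward last k vs required): k=1: G vs T ✗; k=2: TG vs TG ✓; k=3: GTG vs TGA ✗; k=4: AGTG vs TGAA ✗; k=5: GAGTG vs TGAAA ✗; k=6: GGAGTG vs TGAAAA ✗; k=7: CGGAGTG vs TGAAAAA ✗.
Only k = 2 is perfect, so the longest perfect 3' overlap is 2.

Longest perfect overlap: 2 complementary base pairs; below the dimer-risk threshold (threshold 3).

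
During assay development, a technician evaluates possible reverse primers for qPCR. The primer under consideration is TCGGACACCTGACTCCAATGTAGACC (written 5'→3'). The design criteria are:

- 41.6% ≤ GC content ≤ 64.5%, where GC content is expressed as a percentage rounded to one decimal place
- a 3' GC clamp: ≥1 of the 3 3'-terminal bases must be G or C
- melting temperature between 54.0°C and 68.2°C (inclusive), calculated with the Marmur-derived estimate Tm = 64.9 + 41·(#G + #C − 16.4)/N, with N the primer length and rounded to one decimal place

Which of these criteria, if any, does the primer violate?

Meets all criteria.

Base counts: A=7, T=5, G=5, C=9 (length 26).
GC content: GC 14/26 = 53.8% ✓
GC clamp: 3' end ACC has 2 G/C ✓
Tm: Tm = 64.9 + 41·(14 − 16.4)/26 = 61.1°C ✓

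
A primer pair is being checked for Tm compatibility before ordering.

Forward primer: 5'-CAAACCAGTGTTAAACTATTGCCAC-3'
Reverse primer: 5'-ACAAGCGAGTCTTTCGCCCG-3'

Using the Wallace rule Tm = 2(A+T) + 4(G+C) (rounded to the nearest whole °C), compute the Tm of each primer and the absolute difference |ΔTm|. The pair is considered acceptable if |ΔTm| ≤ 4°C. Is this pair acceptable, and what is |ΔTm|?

|ΔTm| = 6°C; the pair is not acceptable.

Forward: A=9 T=6 G=3 C=7 → Tm = 2·15 + 4·10 = 70°C.
Reverse: A=4 T=4 G=5 C=7 → Tm = 2·8 + 4·12 = 64°C.
|ΔTm| = |70 − 64| = 6°C, > 4°C.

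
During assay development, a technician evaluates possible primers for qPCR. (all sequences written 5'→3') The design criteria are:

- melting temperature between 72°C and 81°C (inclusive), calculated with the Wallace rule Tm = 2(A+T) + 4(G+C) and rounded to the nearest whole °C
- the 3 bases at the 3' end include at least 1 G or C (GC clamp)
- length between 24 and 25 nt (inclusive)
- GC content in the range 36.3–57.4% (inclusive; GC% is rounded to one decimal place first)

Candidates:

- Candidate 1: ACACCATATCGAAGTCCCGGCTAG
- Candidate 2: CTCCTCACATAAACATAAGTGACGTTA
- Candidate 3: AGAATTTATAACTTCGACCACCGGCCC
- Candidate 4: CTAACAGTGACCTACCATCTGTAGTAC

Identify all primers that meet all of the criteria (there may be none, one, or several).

Candidate 1 (24 nt, A=7 T=4 G=5 C=8): Tm = 2·11 + 4·13 = 74°C ✓; 3' end TAG has 1 G/C ✓; length 24 ✓; GC 13/24 = 54.2% ✓ — passes.
Candidate 2 (27 nt, A=10 T=7 G=3 C=7): Tm = 2·17 + 4·10 = 74°C ✓; 3' end TTA has 0 G/C, need ≥1 ✗; length 27, outside 24–25 ✗; GC 10/27 = 37.0% ✓ — fails.
Candidate 3 (27 nt, A=8 T=6 G=4 C=9): Tm = 2·14 + 4·13 = 80°C ✓; 3' end CCC has 3 G/C ✓; length 27, outside 24–25 ✗; GC 13/27 = 48.1% ✓ — fails.
Candidate 4 (27 nt, A=8 T=7 G=4 C=8): Tm = 2·15 + 4·12 = 78°C ✓; 3' end TAC has 1 G/C ✓; length 27, outside 24–25 ✗; GC 12/27 = 44.4% ✓ — fails.

Candidate 1 only.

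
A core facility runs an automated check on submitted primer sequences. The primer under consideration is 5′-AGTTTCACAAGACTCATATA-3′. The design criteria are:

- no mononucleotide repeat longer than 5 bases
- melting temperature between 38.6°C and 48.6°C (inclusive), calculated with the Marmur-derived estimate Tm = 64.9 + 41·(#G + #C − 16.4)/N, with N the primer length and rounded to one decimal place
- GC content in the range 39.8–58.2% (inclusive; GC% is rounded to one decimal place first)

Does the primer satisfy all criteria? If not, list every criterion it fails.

Base counts: A=8, T=6, G=2, C=4 (length 20).
homopolymer run: longest run = 3 ✓
Tm: Tm = 64.9 + 41·(6 − 16.4)/20 = 43.6°C ✓
GC content: GC 6/20 = 30.0%, outside 39.8–58.2% ✗

Fails: GC content.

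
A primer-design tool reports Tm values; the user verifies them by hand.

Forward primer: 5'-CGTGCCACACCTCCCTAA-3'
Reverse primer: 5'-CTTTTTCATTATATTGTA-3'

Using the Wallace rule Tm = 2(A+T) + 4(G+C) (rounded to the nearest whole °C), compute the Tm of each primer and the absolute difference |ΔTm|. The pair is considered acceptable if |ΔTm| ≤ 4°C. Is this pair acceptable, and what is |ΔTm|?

Forward: A=4 T=3 G=2 C=9 → Tm = 2·7 + 4·11 = 58°C.
Reverse: A=4 T=11 G=1 C=2 → Tm = 2·15 + 4·3 = 42°C.
|ΔTm| = |58 − 42| = 16°C, > 4°C.

|ΔTm| = 16°C; the pair is not acceptable.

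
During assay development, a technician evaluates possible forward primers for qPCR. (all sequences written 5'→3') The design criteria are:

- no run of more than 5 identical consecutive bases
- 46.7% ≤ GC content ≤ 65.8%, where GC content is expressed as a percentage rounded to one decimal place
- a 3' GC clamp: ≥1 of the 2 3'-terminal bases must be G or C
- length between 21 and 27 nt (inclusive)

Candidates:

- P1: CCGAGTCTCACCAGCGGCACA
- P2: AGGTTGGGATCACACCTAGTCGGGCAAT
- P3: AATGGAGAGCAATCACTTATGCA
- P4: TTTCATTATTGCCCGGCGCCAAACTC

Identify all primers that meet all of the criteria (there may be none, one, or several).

P1 (21 nt, A=5 T=2 G=5 C=9): longest run = 2 ✓; GC 14/21 = 66.7%, outside 46.7–65.8% ✗; 3' end CA has 1 G/C ✓; length 21 ✓ — fails.
P2 (28 nt, A=7 T=6 G=9 C=6): longest run = 3 ✓; GC 15/28 = 53.6% ✓; 3' end AT has 0 G/C, need ≥1 ✗; length 28, outside 21–27 ✗ — fails.
P3 (23 nt, A=9 T=5 G=5 C=4): longest run = 2 ✓; GC 9/23 = 39.1%, outside 46.7–65.8% ✗; 3' end CA has 1 G/C ✓; length 23 ✓ — fails.
P4 (26 nt, A=5 T=8 G=4 C=9): longest run = 3 ✓; GC 13/26 = 50.0% ✓; 3' end TC has 1 G/C ✓; length 26 ✓ — passes.

P4 only.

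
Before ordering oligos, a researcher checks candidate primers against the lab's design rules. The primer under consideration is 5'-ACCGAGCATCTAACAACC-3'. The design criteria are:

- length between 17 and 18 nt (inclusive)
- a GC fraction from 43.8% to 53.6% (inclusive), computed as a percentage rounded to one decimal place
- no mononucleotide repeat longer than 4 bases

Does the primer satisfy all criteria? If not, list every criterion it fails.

Meets all criteria.

Base counts: A=7, T=2, G=2, C=7 (length 18).
length: length 18 ✓
GC content: GC 9/18 = 50.0% ✓
homopolymer run: longest run = 2 ✓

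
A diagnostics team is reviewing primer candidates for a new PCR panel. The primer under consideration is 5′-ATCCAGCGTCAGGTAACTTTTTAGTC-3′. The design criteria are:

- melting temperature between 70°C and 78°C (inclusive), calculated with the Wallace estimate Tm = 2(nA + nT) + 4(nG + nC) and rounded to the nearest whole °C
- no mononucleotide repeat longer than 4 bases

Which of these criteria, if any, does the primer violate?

Base counts: A=6, T=9, G=5, C=6 (length 26).
Tm: Tm = 2·15 + 4·11 = 74°C ✓
homopolymer run: longest run = 5, exceeds 4 ✗

Fails: homopolymer run.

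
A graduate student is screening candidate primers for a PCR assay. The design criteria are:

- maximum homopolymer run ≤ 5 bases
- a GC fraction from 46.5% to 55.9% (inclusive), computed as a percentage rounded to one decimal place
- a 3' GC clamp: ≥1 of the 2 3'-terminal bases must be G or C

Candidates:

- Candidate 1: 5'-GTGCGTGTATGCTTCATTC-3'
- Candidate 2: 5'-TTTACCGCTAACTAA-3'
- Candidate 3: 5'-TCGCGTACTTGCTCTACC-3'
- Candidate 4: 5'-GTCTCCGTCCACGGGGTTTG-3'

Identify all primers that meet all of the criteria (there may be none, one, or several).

Candidate 1 and Candidate 3.

Candidate 1 (19 nt, A=2 T=8 G=5 C=4): longest run = 2 ✓; GC 9/19 = 47.4% ✓; 3' end TC has 1 G/C ✓ — passes.
Candidate 2 (15 nt, A=5 T=5 G=1 C=4): longest run = 3 ✓; GC 5/15 = 33.3%, outside 46.5–55.9% ✗; 3' end AA has 0 G/C, need ≥1 ✗ — fails.
Candidate 3 (18 nt, A=2 T=6 G=3 C=7): longest run = 2 ✓; GC 10/18 = 55.6% ✓; 3' end CC has 2 G/C ✓ — passes.
Candidate 4 (20 nt, A=1 T=6 G=7 C=6): longest run = 4 ✓; GC 13/20 = 65.0%, outside 46.5–55.9% ✗; 3' end TG has 1 G/C ✓ — fails.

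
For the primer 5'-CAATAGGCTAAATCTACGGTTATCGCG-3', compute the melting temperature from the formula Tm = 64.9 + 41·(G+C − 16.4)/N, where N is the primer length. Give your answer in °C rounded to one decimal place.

58.2°C

Base counts: A=8, T=7, G=6, C=6; G+C = 12, N = 27.
Tm = 64.9 + 41·(12 − 16.4)/27 = 64.9 + -180.40/27 = 58.2°C.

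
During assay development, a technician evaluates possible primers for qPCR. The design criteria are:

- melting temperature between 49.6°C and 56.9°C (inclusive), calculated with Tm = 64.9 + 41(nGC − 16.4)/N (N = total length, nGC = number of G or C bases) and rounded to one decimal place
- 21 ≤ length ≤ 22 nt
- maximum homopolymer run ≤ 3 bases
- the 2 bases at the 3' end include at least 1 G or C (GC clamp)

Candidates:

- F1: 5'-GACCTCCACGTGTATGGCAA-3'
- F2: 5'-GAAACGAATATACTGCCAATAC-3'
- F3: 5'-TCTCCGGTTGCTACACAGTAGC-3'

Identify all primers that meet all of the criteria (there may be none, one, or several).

F3 only.

F1 (20 nt, A=5 T=4 G=5 C=6): Tm = 64.9 + 41·(11 − 16.4)/20 = 53.8°C ✓; length 20, outside 21–22 ✗; longest run = 2 ✓; 3' end AA has 0 G/C, need ≥1 ✗ — fails.
F2 (22 nt, A=10 T=4 G=3 C=5): Tm = 64.9 + 41·(8 − 16.4)/22 = 49.2°C, outside 49.6–56.9°C ✗; length 22 ✓; longest run = 3 ✓; 3' end AC has 1 G/C ✓ — fails.
F3 (22 nt, A=4 T=6 G=5 C=7): Tm = 64.9 + 41·(12 − 16.4)/22 = 56.7°C ✓; length 22 ✓; longest run = 2 ✓; 3' end GC has 2 G/C ✓ — passes.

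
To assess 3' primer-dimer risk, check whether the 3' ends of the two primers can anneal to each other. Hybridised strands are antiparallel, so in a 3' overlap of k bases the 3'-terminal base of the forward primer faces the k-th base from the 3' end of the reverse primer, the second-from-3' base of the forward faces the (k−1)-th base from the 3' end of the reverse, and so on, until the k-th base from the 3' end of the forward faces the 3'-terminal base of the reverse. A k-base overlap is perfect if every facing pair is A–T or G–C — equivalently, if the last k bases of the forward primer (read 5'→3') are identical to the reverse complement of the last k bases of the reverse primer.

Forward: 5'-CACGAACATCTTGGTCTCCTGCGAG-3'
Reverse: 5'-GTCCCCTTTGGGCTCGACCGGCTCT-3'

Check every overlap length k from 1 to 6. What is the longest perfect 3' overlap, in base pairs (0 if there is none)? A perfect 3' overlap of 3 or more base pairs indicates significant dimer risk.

Last 6 bases (5'→3') — forward …TGCGAG, reverse …GGCTCT.
Reverse complement of the reverse primer's last 6 bases: AGAGCC; its first k bases are the reverse complement of the reverse primer's last k bases, so a perfect k-base overlap needs the forward primer's last k bases to equal them.
Comparing (forward last k vs required): k=1: G vs A ✗; k=2: AG vs AG ✓; k=3: GAG vs AGA ✗; k=4: CGAG vs AGAG ✗; k=5: GCGAG vs AGAGC ✗; k=6: TGCGAG vs AGAGCC ✗.
Only k = 2 is perfect, so the longest perfect 3' overlap is 2.

Longest perfect overlap: 2 complementary base pairs; below the dimer-risk threshold (threshold 3).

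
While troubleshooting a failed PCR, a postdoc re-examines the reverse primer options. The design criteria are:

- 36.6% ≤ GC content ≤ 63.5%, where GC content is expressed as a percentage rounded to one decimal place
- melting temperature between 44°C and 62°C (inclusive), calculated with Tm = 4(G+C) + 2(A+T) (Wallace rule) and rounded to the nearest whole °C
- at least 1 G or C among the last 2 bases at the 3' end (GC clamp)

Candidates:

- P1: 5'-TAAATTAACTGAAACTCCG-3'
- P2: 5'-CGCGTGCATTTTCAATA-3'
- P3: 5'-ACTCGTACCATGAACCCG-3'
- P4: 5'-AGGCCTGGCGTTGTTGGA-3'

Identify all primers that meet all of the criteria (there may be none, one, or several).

P1 (19 nt, A=8 T=5 G=2 C=4): GC 6/19 = 31.6%, outside 36.6–63.5% ✗; Tm = 2·13 + 4·6 = 50°C ✓; 3' end CG has 2 G/C ✓ — fails.
P2 (17 nt, A=4 T=6 G=3 C=4): GC 7/17 = 41.2% ✓; Tm = 2·10 + 4·7 = 48°C ✓; 3' end TA has 0 G/C, need ≥1 ✗ — fails.
P3 (18 nt, A=5 T=3 G=3 C=7): GC 10/18 = 55.6% ✓; Tm = 2·8 + 4·10 = 56°C ✓; 3' end CG has 2 G/C ✓ — passes.
P4 (18 nt, A=2 T=5 G=8 C=3): GC 11/18 = 61.1% ✓; Tm = 2·7 + 4·11 = 58°C ✓; 3' end GA has 1 G/C ✓ — passes.

P3 and P4.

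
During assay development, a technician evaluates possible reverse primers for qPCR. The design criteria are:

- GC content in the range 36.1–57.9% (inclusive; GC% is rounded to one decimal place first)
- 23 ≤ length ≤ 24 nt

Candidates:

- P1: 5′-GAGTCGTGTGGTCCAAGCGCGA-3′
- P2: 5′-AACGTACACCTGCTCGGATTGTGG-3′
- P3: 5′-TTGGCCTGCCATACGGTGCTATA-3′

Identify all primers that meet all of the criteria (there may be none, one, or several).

P1 (22 nt, A=4 T=4 G=9 C=5): GC 14/22 = 63.6%, outside 36.1–57.9% ✗; length 22, outside 23–24 ✗ — fails.
P2 (24 nt, A=5 T=6 G=7 C=6): GC 13/24 = 54.2% ✓; length 24 ✓ — passes.
P3 (23 nt, A=4 T=7 G=6 C=6): GC 12/23 = 52.2% ✓; length 23 ✓ — passes.

P2 and P3.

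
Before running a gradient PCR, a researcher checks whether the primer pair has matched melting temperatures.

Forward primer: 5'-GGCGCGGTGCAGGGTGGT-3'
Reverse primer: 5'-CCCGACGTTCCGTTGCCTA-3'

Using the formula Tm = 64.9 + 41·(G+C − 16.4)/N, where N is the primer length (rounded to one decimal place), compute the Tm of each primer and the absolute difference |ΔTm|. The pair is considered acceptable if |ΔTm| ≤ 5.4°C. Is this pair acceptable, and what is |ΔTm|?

|ΔTm| = 4.0°C; the pair is acceptable.

Forward: G+C = 14, N = 18 → Tm = 64.9 + 41·(14 − 16.4)/18 = 59.4°C.
Reverse: G+C = 12, N = 19 → Tm = 64.9 + 41·(12 − 16.4)/19 = 55.4°C.
|ΔTm| = |59.4 − 55.4| = 4.0°C, ≤ 5.4°C.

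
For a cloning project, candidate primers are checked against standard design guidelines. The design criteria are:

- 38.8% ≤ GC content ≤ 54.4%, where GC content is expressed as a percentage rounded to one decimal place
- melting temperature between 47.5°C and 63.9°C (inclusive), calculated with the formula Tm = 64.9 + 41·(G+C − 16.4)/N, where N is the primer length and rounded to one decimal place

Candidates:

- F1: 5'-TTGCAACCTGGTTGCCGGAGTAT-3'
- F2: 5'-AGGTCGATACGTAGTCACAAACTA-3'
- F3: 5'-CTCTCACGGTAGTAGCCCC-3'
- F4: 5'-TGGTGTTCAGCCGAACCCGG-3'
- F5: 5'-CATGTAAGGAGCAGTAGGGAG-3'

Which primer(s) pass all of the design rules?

F1, F2 and F5.

F1 (23 nt, A=4 T=7 G=7 C=5): GC 12/23 = 52.2% ✓; Tm = 64.9 + 41·(12 − 16.4)/23 = 57.1°C ✓ — passes.
F2 (24 nt, A=9 T=5 G=5 C=5): GC 10/24 = 41.7% ✓; Tm = 64.9 + 41·(10 − 16.4)/24 = 54.0°C ✓ — passes.
F3 (19 nt, A=3 T=4 G=4 C=8): GC 12/19 = 63.2%, outside 38.8–54.4% ✗; Tm = 64.9 + 41·(12 − 16.4)/19 = 55.4°C ✓ — fails.
F4 (20 nt, A=3 T=4 G=7 C=6): GC 13/20 = 65.0%, outside 38.8–54.4% ✗; Tm = 64.9 + 41·(13 − 16.4)/20 = 57.9°C ✓ — fails.
F5 (21 nt, A=7 T=3 G=9 C=2): GC 11/21 = 52.4% ✓; Tm = 64.9 + 41·(11 − 16.4)/21 = 54.4°C ✓ — passes.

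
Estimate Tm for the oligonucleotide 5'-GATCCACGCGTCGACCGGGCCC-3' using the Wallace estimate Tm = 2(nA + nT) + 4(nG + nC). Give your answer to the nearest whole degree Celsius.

78°C

Base counts: A=3, T=2, G=7, C=10 (length 22).
Tm = 2·(3+2) + 4·(7+10) = 2·5 + 4·17 = 10 + 68 = 78°C.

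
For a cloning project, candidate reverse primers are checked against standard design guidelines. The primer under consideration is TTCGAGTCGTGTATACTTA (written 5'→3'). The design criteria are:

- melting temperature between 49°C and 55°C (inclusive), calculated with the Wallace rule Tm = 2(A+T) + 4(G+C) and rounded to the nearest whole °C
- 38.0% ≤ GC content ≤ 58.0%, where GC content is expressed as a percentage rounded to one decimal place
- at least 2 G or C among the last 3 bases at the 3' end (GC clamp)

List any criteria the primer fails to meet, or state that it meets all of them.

Base counts: A=4, T=8, G=4, C=3 (length 19).
Tm: Tm = 2·12 + 4·7 = 52°C ✓
GC content: GC 7/19 = 36.8%, outside 38.0–58.0% ✗
GC clamp: 3' end TTA has 0 G/C, need ≥2 ✗

Fails: GC content, GC clamp.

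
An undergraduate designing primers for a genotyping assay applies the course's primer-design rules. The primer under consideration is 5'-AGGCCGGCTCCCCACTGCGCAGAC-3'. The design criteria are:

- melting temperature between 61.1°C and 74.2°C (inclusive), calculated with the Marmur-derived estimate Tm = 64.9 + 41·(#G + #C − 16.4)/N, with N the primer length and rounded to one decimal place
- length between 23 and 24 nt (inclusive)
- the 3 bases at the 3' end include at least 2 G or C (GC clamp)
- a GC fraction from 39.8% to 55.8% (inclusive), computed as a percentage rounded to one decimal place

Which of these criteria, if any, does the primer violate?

Fails: GC content.

Base counts: A=4, T=2, G=7, C=11 (length 24).
Tm: Tm = 64.9 + 41·(18 − 16.4)/24 = 67.6°C ✓
length: length 24 ✓
GC clamp: 3' end GAC has 2 G/C ✓
GC content: GC 18/24 = 75.0%, outside 39.8–55.8% ✗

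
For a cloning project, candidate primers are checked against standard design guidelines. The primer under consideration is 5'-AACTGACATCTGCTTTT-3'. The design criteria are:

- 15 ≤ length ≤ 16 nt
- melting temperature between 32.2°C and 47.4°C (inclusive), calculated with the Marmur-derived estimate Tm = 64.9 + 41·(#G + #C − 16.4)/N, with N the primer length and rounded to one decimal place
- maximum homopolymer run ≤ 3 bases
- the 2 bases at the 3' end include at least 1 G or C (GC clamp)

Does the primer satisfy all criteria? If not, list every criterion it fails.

Fails: length, homopolymer run, GC clamp.

Base counts: A=4, T=7, G=2, C=4 (length 17).
length: length 17, outside 15–16 ✗
Tm: Tm = 64.9 + 41·(6 − 16.4)/17 = 39.8°C ✓
homopolymer run: longest run = 4, exceeds 3 ✗
GC clamp: 3' end TT has 0 G/C, need ≥1 ✗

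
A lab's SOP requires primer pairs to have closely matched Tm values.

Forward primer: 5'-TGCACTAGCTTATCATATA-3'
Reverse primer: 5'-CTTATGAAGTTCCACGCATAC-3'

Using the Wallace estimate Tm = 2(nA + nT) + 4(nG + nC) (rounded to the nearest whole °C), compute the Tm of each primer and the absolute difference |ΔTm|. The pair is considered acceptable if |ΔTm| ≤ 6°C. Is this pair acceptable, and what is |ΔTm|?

|ΔTm| = 10°C; the pair is not acceptable.

Forward: A=6 T=7 G=2 C=4 → Tm = 2·13 + 4·6 = 50°C.
Reverse: A=6 T=6 G=3 C=6 → Tm = 2·12 + 4·9 = 60°C.
|ΔTm| = |50 − 60| = 10°C, > 6°C.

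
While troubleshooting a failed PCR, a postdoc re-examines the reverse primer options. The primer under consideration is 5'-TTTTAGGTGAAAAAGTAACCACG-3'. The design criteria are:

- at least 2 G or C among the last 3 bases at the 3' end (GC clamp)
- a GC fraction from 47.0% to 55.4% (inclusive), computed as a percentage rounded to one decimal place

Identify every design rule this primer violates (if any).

Base counts: A=9, T=6, G=5, C=3 (length 23).
GC clamp: 3' end ACG has 2 G/C ✓
GC content: GC 8/23 = 34.8%, outside 47.0–55.4% ✗

Fails: GC content.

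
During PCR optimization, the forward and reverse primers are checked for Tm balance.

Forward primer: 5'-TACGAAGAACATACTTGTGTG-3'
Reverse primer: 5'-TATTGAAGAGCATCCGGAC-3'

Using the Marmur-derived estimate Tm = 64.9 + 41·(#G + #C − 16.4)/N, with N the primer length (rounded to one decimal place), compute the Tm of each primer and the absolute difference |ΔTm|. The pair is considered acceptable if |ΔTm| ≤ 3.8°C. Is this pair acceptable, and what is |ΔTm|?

|ΔTm| = 0.4°C; the pair is acceptable.

Forward: G+C = 8, N = 21 → Tm = 64.9 + 41·(8 − 16.4)/21 = 48.5°C.
Reverse: G+C = 9, N = 19 → Tm = 64.9 + 41·(9 − 16.4)/19 = 48.9°C.
|ΔTm| = |48.5 − 48.9| = 0.4°C, ≤ 3.8°C.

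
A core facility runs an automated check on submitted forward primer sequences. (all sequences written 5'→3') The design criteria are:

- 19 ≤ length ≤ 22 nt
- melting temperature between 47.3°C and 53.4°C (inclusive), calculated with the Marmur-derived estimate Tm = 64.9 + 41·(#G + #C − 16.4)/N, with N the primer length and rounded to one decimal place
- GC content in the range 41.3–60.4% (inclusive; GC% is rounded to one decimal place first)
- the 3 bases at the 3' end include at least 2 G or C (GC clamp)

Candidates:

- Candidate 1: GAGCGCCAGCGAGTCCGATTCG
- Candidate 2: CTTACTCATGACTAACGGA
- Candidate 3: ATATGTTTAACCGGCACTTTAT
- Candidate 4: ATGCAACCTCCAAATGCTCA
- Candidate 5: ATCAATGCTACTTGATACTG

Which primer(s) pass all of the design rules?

Candidate 1 (22 nt, A=4 T=3 G=8 C=7): length 22 ✓; Tm = 64.9 + 41·(15 − 16.4)/22 = 62.3°C, outside 47.3–53.4°C ✗; GC 15/22 = 68.2%, outside 41.3–60.4% ✗; 3' end TCG has 2 G/C ✓ — fails.
Candidate 2 (19 nt, A=6 T=5 G=3 C=5): length 19 ✓; Tm = 64.9 + 41·(8 − 16.4)/19 = 46.8°C, outside 47.3–53.4°C ✗; GC 8/19 = 42.1% ✓; 3' end GGA has 2 G/C ✓ — fails.
Candidate 3 (22 nt, A=6 T=9 G=3 C=4): length 22 ✓; Tm = 64.9 + 41·(7 − 16.4)/22 = 47.4°C ✓; GC 7/22 = 31.8%, outside 41.3–60.4% ✗; 3' end TAT has 0 G/C, need ≥2 ✗ — fails.
Candidate 4 (20 nt, A=7 T=4 G=2 C=7): length 20 ✓; Tm = 64.9 + 41·(9 − 16.4)/20 = 49.7°C ✓; GC 9/20 = 45.0% ✓; 3' end TCA has 1 G/C, need ≥2 ✗ — fails.
Candidate 5 (20 nt, A=6 T=7 G=3 C=4): length 20 ✓; Tm = 64.9 + 41·(7 − 16.4)/20 = 45.6°C, outside 47.3–53.4°C ✗; GC 7/20 = 35.0%, outside 41.3–60.4% ✗; 3' end CTG has 2 G/C ✓ — fails.

None of the candidates satisfy all criteria.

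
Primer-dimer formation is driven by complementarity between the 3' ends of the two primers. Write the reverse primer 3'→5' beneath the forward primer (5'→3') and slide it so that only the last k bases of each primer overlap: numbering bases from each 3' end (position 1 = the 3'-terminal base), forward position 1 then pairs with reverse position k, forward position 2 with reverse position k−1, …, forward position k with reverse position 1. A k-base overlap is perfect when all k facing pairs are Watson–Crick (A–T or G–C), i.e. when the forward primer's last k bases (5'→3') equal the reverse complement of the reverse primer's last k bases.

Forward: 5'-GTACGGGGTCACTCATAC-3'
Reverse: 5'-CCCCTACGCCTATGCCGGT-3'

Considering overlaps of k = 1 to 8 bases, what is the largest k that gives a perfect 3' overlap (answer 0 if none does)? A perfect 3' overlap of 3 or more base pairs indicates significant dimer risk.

Longest perfect overlap: 2 complementary base pairs; below the dimer-risk threshold (threshold 3).

Last 8 bases (5'→3') — forward …ACTCATAC, reverse …ATGCCGGT.
Reverse complement of the reverse primer's last 8 bases: ACCGGCAT; its first k bases are the reverse complement of the reverse primer's last k bases, so a perfect k-base overlap needs the forward primer's last k bases to equal them.
Comparing (forward last k vs required): k=1: C vs A ✗; k=2: AC vs AC ✓; k=3: TAC vs ACC ✗; k=4: ATAC vs ACCG ✗; k=5: CATAC vs ACCGG ✗; k=6: TCATAC vs ACCGGC ✗; k=7: CTCATAC vs ACCGGCA ✗; k=8: ACTCATAC vs ACCGGCAT ✗.
Only k = 2 is perfect, so the longest perfect 3' overlap is 2.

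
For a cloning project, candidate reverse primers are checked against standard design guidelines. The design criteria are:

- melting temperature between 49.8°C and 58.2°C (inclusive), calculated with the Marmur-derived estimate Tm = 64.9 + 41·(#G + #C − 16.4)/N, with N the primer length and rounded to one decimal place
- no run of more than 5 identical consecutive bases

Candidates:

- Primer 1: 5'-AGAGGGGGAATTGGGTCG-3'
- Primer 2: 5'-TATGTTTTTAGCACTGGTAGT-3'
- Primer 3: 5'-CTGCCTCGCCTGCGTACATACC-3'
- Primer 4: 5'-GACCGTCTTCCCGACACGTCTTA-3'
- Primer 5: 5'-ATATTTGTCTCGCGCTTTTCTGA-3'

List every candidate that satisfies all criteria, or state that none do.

Primer 1 and Primer 5.

Primer 1 (18 nt, A=4 T=3 G=10 C=1): Tm = 64.9 + 41·(11 − 16.4)/18 = 52.6°C ✓; longest run = 5 ✓ — passes.
Primer 2 (21 nt, A=4 T=10 G=5 C=2): Tm = 64.9 + 41·(7 − 16.4)/21 = 46.5°C, outside 49.8–58.2°C ✗; longest run = 5 ✓ — fails.
Primer 3 (22 nt, A=3 T=5 G=4 C=10): Tm = 64.9 + 41·(14 − 16.4)/22 = 60.4°C, outside 49.8–58.2°C ✗; longest run = 2 ✓ — fails.
Primer 4 (23 nt, A=4 T=6 G=4 C=9): Tm = 64.9 + 41·(13 − 16.4)/23 = 58.8°C, outside 49.8–58.2°C ✗; longest run = 3 ✓ — fails.
Primer 5 (23 nt, A=3 T=11 G=4 C=5): Tm = 64.9 + 41·(9 − 16.4)/23 = 51.7°C ✓; longest run = 4 ✓ — passes.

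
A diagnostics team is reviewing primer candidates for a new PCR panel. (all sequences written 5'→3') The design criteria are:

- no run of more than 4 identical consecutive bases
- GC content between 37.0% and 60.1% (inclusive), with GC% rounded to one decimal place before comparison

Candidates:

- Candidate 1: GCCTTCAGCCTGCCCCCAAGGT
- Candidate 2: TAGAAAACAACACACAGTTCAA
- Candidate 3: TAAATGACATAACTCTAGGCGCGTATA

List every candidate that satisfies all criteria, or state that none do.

Candidate 3 only.

Candidate 1 (22 nt, A=3 T=4 G=5 C=10): longest run = 5, exceeds 4 ✗; GC 15/22 = 68.2%, outside 37.0–60.1% ✗ — fails.
Candidate 2 (22 nt, A=12 T=3 G=2 C=5): longest run = 4 ✓; GC 7/22 = 31.8%, outside 37.0–60.1% ✗ — fails.
Candidate 3 (27 nt, A=10 T=7 G=5 C=5): longest run = 3 ✓; GC 10/27 = 37.0% ✓ — passes.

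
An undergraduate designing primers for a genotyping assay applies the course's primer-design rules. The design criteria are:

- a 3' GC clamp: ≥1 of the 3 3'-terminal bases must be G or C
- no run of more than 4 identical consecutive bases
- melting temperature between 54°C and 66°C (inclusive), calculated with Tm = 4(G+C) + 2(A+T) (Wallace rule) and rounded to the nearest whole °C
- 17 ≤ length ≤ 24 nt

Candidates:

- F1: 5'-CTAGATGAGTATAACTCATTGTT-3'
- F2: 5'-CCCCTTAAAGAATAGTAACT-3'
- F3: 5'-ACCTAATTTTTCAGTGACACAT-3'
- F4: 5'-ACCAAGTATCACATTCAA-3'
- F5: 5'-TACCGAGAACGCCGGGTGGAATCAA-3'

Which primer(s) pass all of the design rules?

F1 and F2.

F1 (23 nt, A=7 T=9 G=4 C=3): 3' end GTT has 1 G/C ✓; longest run = 2 ✓; Tm = 2·16 + 4·7 = 60°C ✓; length 23 ✓ — passes.
F2 (20 nt, A=8 T=5 G=2 C=5): 3' end ACT has 1 G/C ✓; longest run = 4 ✓; Tm = 2·13 + 4·7 = 54°C ✓; length 20 ✓ — passes.
F3 (22 nt, A=7 T=8 G=2 C=5): 3' end CAT has 1 G/C ✓; longest run = 5, exceeds 4 ✗; Tm = 2·15 + 4·7 = 58°C ✓; length 22 ✓ — fails.
F4 (18 nt, A=8 T=4 G=1 C=5): 3' end CAA has 1 G/C ✓; longest run = 2 ✓; Tm = 2·12 + 4·6 = 48°C, outside 54–66°C ✗; length 18 ✓ — fails.
F5 (25 nt, A=8 T=3 G=8 C=6): 3' end CAA has 1 G/C ✓; longest run = 3 ✓; Tm = 2·11 + 4·14 = 78°C, outside 54–66°C ✗; length 25, outside 17–24 ✗ — fails.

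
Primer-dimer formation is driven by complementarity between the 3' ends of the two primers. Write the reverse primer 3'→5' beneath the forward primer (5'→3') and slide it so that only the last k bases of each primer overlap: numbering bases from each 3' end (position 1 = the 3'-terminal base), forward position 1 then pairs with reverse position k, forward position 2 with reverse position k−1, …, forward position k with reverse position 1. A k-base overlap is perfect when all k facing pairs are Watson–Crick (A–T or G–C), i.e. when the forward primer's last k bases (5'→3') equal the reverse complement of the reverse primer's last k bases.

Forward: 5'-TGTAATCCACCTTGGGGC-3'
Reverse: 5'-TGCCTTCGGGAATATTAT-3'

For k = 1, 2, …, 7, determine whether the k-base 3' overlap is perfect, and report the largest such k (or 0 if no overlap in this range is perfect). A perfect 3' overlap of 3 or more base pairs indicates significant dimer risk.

Longest perfect overlap: 0 complementary base pairs; below the dimer-risk threshold (threshold 3).

Last 7 bases (5'→3') — forward …TTGGGGC, reverse …ATATTAT.
Reverse complement of the reverse primer's last 7 bases: ATAATAT; its first k bases are the reverse complement of the reverse primer's last k bases, so a perfect k-base overlap needs the forward primer's last k bases to equal them.
Comparing (forward last k vs required): k=1: C vs A ✗; k=2: GC vs AT ✗; k=3: GGC vs ATA ✗; k=4: GGGC vs ATAA ✗; k=5: GGGGC vs ATAAT ✗; k=6: TGGGGC vs ATAATA ✗; k=7: TTGGGGC vs ATAATAT ✗.
No overlap length from 1 to 7 is perfect, so the longest perfect 3' overlap is 0.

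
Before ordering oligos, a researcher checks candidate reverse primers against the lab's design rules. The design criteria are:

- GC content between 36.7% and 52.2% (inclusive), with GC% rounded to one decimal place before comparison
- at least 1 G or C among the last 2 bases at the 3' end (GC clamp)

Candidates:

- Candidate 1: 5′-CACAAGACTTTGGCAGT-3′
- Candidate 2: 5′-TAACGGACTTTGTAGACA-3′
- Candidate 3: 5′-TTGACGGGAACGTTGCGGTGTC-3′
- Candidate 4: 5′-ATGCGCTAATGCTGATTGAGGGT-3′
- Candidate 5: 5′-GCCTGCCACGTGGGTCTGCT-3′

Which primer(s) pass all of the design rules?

Candidate 1, Candidate 2 and Candidate 4.

Candidate 1 (17 nt, A=5 T=4 G=4 C=4): GC 8/17 = 47.1% ✓; 3' end GT has 1 G/C ✓ — passes.
Candidate 2 (18 nt, A=6 T=5 G=4 C=3): GC 7/18 = 38.9% ✓; 3' end CA has 1 G/C ✓ — passes.
Candidate 3 (22 nt, A=3 T=6 G=9 C=4): GC 13/22 = 59.1%, outside 36.7–52.2% ✗; 3' end TC has 1 G/C ✓ — fails.
Candidate 4 (23 nt, A=5 T=7 G=8 C=3): GC 11/23 = 47.8% ✓; 3' end GT has 1 G/C ✓ — passes.
Candidate 5 (20 nt, A=1 T=5 G=7 C=7): GC 14/20 = 70.0%, outside 36.7–52.2% ✗; 3' end CT has 1 G/C ✓ — fails.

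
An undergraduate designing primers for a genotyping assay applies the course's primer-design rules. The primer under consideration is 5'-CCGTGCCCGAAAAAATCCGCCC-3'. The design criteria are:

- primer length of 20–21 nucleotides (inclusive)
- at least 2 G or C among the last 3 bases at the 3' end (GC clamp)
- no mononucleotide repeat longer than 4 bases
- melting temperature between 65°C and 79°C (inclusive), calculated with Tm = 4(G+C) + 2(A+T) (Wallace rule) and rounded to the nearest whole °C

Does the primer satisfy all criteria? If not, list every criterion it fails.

Fails: length, homopolymer run.

Base counts: A=6, T=2, G=4, C=10 (length 22).
length: length 22, outside 20–21 ✗
GC clamp: 3' end CCC has 3 G/C ✓
homopolymer run: longest run = 6, exceeds 4 ✗
Tm: Tm = 2·8 + 4·14 = 72°C ✓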